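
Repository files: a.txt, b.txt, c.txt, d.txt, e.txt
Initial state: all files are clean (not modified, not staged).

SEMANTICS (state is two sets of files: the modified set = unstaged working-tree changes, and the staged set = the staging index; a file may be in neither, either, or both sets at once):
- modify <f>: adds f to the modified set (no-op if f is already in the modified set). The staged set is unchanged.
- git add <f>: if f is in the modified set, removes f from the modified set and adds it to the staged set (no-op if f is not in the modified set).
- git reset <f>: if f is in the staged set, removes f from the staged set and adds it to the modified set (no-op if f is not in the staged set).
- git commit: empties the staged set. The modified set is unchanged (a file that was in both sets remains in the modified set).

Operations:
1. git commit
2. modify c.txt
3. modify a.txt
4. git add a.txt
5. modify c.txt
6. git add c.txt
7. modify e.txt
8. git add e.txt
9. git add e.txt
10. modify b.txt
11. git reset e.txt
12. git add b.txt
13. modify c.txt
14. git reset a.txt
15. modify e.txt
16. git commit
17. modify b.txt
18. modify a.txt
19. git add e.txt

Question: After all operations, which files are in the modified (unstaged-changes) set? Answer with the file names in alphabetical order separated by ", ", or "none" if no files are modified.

Answer: a.txt, b.txt, c.txt

Derivation:
After op 1 (git commit): modified={none} staged={none}
After op 2 (modify c.txt): modified={c.txt} staged={none}
After op 3 (modify a.txt): modified={a.txt, c.txt} staged={none}
After op 4 (git add a.txt): modified={c.txt} staged={a.txt}
After op 5 (modify c.txt): modified={c.txt} staged={a.txt}
After op 6 (git add c.txt): modified={none} staged={a.txt, c.txt}
After op 7 (modify e.txt): modified={e.txt} staged={a.txt, c.txt}
After op 8 (git add e.txt): modified={none} staged={a.txt, c.txt, e.txt}
After op 9 (git add e.txt): modified={none} staged={a.txt, c.txt, e.txt}
After op 10 (modify b.txt): modified={b.txt} staged={a.txt, c.txt, e.txt}
After op 11 (git reset e.txt): modified={b.txt, e.txt} staged={a.txt, c.txt}
After op 12 (git add b.txt): modified={e.txt} staged={a.txt, b.txt, c.txt}
After op 13 (modify c.txt): modified={c.txt, e.txt} staged={a.txt, b.txt, c.txt}
After op 14 (git reset a.txt): modified={a.txt, c.txt, e.txt} staged={b.txt, c.txt}
After op 15 (modify e.txt): modified={a.txt, c.txt, e.txt} staged={b.txt, c.txt}
After op 16 (git commit): modified={a.txt, c.txt, e.txt} staged={none}
After op 17 (modify b.txt): modified={a.txt, b.txt, c.txt, e.txt} staged={none}
After op 18 (modify a.txt): modified={a.txt, b.txt, c.txt, e.txt} staged={none}
After op 19 (git add e.txt): modified={a.txt, b.txt, c.txt} staged={e.txt}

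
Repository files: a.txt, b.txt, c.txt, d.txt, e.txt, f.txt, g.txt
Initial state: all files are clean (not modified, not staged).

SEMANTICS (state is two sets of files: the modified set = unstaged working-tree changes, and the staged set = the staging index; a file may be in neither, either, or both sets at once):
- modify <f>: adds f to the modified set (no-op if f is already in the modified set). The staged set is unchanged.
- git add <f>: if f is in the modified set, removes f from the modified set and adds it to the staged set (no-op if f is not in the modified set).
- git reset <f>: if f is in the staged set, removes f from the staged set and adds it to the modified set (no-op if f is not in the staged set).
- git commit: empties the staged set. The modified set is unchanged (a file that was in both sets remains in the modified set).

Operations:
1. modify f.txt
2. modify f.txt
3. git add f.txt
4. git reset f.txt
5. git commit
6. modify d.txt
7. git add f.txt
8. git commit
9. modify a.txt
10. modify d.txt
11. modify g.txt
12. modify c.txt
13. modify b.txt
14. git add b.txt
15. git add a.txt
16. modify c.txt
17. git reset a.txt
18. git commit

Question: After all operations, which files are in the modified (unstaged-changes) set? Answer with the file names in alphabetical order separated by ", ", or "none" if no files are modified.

After op 1 (modify f.txt): modified={f.txt} staged={none}
After op 2 (modify f.txt): modified={f.txt} staged={none}
After op 3 (git add f.txt): modified={none} staged={f.txt}
After op 4 (git reset f.txt): modified={f.txt} staged={none}
After op 5 (git commit): modified={f.txt} staged={none}
After op 6 (modify d.txt): modified={d.txt, f.txt} staged={none}
After op 7 (git add f.txt): modified={d.txt} staged={f.txt}
After op 8 (git commit): modified={d.txt} staged={none}
After op 9 (modify a.txt): modified={a.txt, d.txt} staged={none}
After op 10 (modify d.txt): modified={a.txt, d.txt} staged={none}
After op 11 (modify g.txt): modified={a.txt, d.txt, g.txt} staged={none}
After op 12 (modify c.txt): modified={a.txt, c.txt, d.txt, g.txt} staged={none}
After op 13 (modify b.txt): modified={a.txt, b.txt, c.txt, d.txt, g.txt} staged={none}
After op 14 (git add b.txt): modified={a.txt, c.txt, d.txt, g.txt} staged={b.txt}
After op 15 (git add a.txt): modified={c.txt, d.txt, g.txt} staged={a.txt, b.txt}
After op 16 (modify c.txt): modified={c.txt, d.txt, g.txt} staged={a.txt, b.txt}
After op 17 (git reset a.txt): modified={a.txt, c.txt, d.txt, g.txt} staged={b.txt}
After op 18 (git commit): modified={a.txt, c.txt, d.txt, g.txt} staged={none}

Answer: a.txt, c.txt, d.txt, g.txt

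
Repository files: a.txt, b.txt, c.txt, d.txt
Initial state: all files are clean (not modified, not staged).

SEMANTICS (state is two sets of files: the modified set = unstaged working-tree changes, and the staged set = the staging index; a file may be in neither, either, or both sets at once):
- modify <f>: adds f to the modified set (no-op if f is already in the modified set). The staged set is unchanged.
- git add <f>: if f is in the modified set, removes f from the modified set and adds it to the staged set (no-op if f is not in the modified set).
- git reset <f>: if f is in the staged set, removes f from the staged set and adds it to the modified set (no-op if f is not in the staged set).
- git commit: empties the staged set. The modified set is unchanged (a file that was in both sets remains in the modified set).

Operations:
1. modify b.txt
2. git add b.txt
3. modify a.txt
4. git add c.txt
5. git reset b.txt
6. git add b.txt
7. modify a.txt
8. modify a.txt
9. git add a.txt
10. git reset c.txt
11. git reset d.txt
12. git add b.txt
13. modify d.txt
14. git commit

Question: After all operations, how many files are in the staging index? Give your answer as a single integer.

Answer: 0

Derivation:
After op 1 (modify b.txt): modified={b.txt} staged={none}
After op 2 (git add b.txt): modified={none} staged={b.txt}
After op 3 (modify a.txt): modified={a.txt} staged={b.txt}
After op 4 (git add c.txt): modified={a.txt} staged={b.txt}
After op 5 (git reset b.txt): modified={a.txt, b.txt} staged={none}
After op 6 (git add b.txt): modified={a.txt} staged={b.txt}
After op 7 (modify a.txt): modified={a.txt} staged={b.txt}
After op 8 (modify a.txt): modified={a.txt} staged={b.txt}
After op 9 (git add a.txt): modified={none} staged={a.txt, b.txt}
After op 10 (git reset c.txt): modified={none} staged={a.txt, b.txt}
After op 11 (git reset d.txt): modified={none} staged={a.txt, b.txt}
After op 12 (git add b.txt): modified={none} staged={a.txt, b.txt}
After op 13 (modify d.txt): modified={d.txt} staged={a.txt, b.txt}
After op 14 (git commit): modified={d.txt} staged={none}
Final staged set: {none} -> count=0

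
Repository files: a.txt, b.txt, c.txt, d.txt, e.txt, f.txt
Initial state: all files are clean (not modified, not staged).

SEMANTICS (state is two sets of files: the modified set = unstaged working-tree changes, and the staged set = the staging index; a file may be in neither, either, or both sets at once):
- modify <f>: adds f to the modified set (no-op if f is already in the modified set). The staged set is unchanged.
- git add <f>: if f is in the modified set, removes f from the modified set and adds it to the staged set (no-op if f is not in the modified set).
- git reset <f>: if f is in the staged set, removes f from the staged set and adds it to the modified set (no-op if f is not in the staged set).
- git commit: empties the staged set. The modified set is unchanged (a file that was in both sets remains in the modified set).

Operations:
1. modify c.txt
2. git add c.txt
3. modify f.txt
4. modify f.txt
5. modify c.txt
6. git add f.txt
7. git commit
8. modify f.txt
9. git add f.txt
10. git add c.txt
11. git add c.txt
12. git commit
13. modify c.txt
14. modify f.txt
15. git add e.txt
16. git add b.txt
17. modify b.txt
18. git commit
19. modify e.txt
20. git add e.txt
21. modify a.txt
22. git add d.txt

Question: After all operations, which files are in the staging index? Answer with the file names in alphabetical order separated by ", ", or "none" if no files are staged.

Answer: e.txt

Derivation:
After op 1 (modify c.txt): modified={c.txt} staged={none}
After op 2 (git add c.txt): modified={none} staged={c.txt}
After op 3 (modify f.txt): modified={f.txt} staged={c.txt}
After op 4 (modify f.txt): modified={f.txt} staged={c.txt}
After op 5 (modify c.txt): modified={c.txt, f.txt} staged={c.txt}
After op 6 (git add f.txt): modified={c.txt} staged={c.txt, f.txt}
After op 7 (git commit): modified={c.txt} staged={none}
After op 8 (modify f.txt): modified={c.txt, f.txt} staged={none}
After op 9 (git add f.txt): modified={c.txt} staged={f.txt}
After op 10 (git add c.txt): modified={none} staged={c.txt, f.txt}
After op 11 (git add c.txt): modified={none} staged={c.txt, f.txt}
After op 12 (git commit): modified={none} staged={none}
After op 13 (modify c.txt): modified={c.txt} staged={none}
After op 14 (modify f.txt): modified={c.txt, f.txt} staged={none}
After op 15 (git add e.txt): modified={c.txt, f.txt} staged={none}
After op 16 (git add b.txt): modified={c.txt, f.txt} staged={none}
After op 17 (modify b.txt): modified={b.txt, c.txt, f.txt} staged={none}
After op 18 (git commit): modified={b.txt, c.txt, f.txt} staged={none}
After op 19 (modify e.txt): modified={b.txt, c.txt, e.txt, f.txt} staged={none}
After op 20 (git add e.txt): modified={b.txt, c.txt, f.txt} staged={e.txt}
After op 21 (modify a.txt): modified={a.txt, b.txt, c.txt, f.txt} staged={e.txt}
After op 22 (git add d.txt): modified={a.txt, b.txt, c.txt, f.txt} staged={e.txt}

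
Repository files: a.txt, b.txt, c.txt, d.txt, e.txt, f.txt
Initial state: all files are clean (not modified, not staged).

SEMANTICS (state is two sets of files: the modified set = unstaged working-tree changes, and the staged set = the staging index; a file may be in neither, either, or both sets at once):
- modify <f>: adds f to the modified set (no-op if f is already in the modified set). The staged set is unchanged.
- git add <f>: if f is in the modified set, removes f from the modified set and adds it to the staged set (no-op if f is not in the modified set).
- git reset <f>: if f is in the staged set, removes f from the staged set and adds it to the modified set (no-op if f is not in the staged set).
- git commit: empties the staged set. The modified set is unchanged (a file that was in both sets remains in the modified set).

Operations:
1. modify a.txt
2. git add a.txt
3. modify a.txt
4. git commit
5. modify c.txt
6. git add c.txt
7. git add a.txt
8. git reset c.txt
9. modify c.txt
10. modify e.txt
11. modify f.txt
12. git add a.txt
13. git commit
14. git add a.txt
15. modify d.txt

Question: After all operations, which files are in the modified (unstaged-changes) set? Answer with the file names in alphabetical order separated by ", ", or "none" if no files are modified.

After op 1 (modify a.txt): modified={a.txt} staged={none}
After op 2 (git add a.txt): modified={none} staged={a.txt}
After op 3 (modify a.txt): modified={a.txt} staged={a.txt}
After op 4 (git commit): modified={a.txt} staged={none}
After op 5 (modify c.txt): modified={a.txt, c.txt} staged={none}
After op 6 (git add c.txt): modified={a.txt} staged={c.txt}
After op 7 (git add a.txt): modified={none} staged={a.txt, c.txt}
After op 8 (git reset c.txt): modified={c.txt} staged={a.txt}
After op 9 (modify c.txt): modified={c.txt} staged={a.txt}
After op 10 (modify e.txt): modified={c.txt, e.txt} staged={a.txt}
After op 11 (modify f.txt): modified={c.txt, e.txt, f.txt} staged={a.txt}
After op 12 (git add a.txt): modified={c.txt, e.txt, f.txt} staged={a.txt}
After op 13 (git commit): modified={c.txt, e.txt, f.txt} staged={none}
After op 14 (git add a.txt): modified={c.txt, e.txt, f.txt} staged={none}
After op 15 (modify d.txt): modified={c.txt, d.txt, e.txt, f.txt} staged={none}

Answer: c.txt, d.txt, e.txt, f.txt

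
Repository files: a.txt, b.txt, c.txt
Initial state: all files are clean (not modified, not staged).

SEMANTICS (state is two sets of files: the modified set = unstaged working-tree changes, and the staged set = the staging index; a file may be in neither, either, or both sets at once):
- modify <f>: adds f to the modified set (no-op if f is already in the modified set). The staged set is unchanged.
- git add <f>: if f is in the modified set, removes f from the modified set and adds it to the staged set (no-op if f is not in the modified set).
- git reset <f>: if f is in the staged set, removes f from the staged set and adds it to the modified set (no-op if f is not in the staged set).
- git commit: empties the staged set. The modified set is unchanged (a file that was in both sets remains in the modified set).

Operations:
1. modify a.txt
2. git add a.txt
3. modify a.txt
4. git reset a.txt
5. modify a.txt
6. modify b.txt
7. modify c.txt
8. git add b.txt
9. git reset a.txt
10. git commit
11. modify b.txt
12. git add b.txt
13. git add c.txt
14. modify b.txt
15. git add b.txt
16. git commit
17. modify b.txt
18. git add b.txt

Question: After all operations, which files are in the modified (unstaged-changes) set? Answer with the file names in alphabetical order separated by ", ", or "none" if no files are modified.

Answer: a.txt

Derivation:
After op 1 (modify a.txt): modified={a.txt} staged={none}
After op 2 (git add a.txt): modified={none} staged={a.txt}
After op 3 (modify a.txt): modified={a.txt} staged={a.txt}
After op 4 (git reset a.txt): modified={a.txt} staged={none}
After op 5 (modify a.txt): modified={a.txt} staged={none}
After op 6 (modify b.txt): modified={a.txt, b.txt} staged={none}
After op 7 (modify c.txt): modified={a.txt, b.txt, c.txt} staged={none}
After op 8 (git add b.txt): modified={a.txt, c.txt} staged={b.txt}
After op 9 (git reset a.txt): modified={a.txt, c.txt} staged={b.txt}
After op 10 (git commit): modified={a.txt, c.txt} staged={none}
After op 11 (modify b.txt): modified={a.txt, b.txt, c.txt} staged={none}
After op 12 (git add b.txt): modified={a.txt, c.txt} staged={b.txt}
After op 13 (git add c.txt): modified={a.txt} staged={b.txt, c.txt}
After op 14 (modify b.txt): modified={a.txt, b.txt} staged={b.txt, c.txt}
After op 15 (git add b.txt): modified={a.txt} staged={b.txt, c.txt}
After op 16 (git commit): modified={a.txt} staged={none}
After op 17 (modify b.txt): modified={a.txt, b.txt} staged={none}
After op 18 (git add b.txt): modified={a.txt} staged={b.txt}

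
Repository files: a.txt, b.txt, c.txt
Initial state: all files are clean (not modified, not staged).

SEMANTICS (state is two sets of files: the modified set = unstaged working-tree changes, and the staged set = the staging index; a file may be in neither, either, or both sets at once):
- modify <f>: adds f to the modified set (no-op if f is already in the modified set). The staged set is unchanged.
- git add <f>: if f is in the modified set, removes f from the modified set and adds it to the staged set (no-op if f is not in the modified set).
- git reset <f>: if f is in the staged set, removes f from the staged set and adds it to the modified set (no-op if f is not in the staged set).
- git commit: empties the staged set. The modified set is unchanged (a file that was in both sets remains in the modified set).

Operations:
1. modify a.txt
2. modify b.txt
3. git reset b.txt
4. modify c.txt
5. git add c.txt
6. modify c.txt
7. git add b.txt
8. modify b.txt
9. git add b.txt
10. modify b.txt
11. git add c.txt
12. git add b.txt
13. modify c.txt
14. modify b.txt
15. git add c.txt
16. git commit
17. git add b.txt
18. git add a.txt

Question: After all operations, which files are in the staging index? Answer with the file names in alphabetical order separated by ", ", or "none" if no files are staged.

After op 1 (modify a.txt): modified={a.txt} staged={none}
After op 2 (modify b.txt): modified={a.txt, b.txt} staged={none}
After op 3 (git reset b.txt): modified={a.txt, b.txt} staged={none}
After op 4 (modify c.txt): modified={a.txt, b.txt, c.txt} staged={none}
After op 5 (git add c.txt): modified={a.txt, b.txt} staged={c.txt}
After op 6 (modify c.txt): modified={a.txt, b.txt, c.txt} staged={c.txt}
After op 7 (git add b.txt): modified={a.txt, c.txt} staged={b.txt, c.txt}
After op 8 (modify b.txt): modified={a.txt, b.txt, c.txt} staged={b.txt, c.txt}
After op 9 (git add b.txt): modified={a.txt, c.txt} staged={b.txt, c.txt}
After op 10 (modify b.txt): modified={a.txt, b.txt, c.txt} staged={b.txt, c.txt}
After op 11 (git add c.txt): modified={a.txt, b.txt} staged={b.txt, c.txt}
After op 12 (git add b.txt): modified={a.txt} staged={b.txt, c.txt}
After op 13 (modify c.txt): modified={a.txt, c.txt} staged={b.txt, c.txt}
After op 14 (modify b.txt): modified={a.txt, b.txt, c.txt} staged={b.txt, c.txt}
After op 15 (git add c.txt): modified={a.txt, b.txt} staged={b.txt, c.txt}
After op 16 (git commit): modified={a.txt, b.txt} staged={none}
After op 17 (git add b.txt): modified={a.txt} staged={b.txt}
After op 18 (git add a.txt): modified={none} staged={a.txt, b.txt}

Answer: a.txt, b.txt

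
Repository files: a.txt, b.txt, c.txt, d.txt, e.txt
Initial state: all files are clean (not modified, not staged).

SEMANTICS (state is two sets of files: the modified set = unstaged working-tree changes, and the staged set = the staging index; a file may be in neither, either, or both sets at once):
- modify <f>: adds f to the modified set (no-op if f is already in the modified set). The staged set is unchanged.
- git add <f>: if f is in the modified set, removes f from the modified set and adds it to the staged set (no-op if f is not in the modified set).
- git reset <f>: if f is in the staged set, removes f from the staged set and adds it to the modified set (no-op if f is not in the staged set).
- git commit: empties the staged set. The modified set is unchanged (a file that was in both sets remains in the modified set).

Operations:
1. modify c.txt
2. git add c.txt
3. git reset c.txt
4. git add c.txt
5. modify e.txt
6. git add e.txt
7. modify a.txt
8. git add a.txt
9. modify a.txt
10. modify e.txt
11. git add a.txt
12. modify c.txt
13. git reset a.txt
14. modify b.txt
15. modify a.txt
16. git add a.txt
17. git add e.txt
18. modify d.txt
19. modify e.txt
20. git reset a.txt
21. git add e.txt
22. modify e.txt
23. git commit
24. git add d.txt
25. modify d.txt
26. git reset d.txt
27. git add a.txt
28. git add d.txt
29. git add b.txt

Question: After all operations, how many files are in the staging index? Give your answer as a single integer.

Answer: 3

Derivation:
After op 1 (modify c.txt): modified={c.txt} staged={none}
After op 2 (git add c.txt): modified={none} staged={c.txt}
After op 3 (git reset c.txt): modified={c.txt} staged={none}
After op 4 (git add c.txt): modified={none} staged={c.txt}
After op 5 (modify e.txt): modified={e.txt} staged={c.txt}
After op 6 (git add e.txt): modified={none} staged={c.txt, e.txt}
After op 7 (modify a.txt): modified={a.txt} staged={c.txt, e.txt}
After op 8 (git add a.txt): modified={none} staged={a.txt, c.txt, e.txt}
After op 9 (modify a.txt): modified={a.txt} staged={a.txt, c.txt, e.txt}
After op 10 (modify e.txt): modified={a.txt, e.txt} staged={a.txt, c.txt, e.txt}
After op 11 (git add a.txt): modified={e.txt} staged={a.txt, c.txt, e.txt}
After op 12 (modify c.txt): modified={c.txt, e.txt} staged={a.txt, c.txt, e.txt}
After op 13 (git reset a.txt): modified={a.txt, c.txt, e.txt} staged={c.txt, e.txt}
After op 14 (modify b.txt): modified={a.txt, b.txt, c.txt, e.txt} staged={c.txt, e.txt}
After op 15 (modify a.txt): modified={a.txt, b.txt, c.txt, e.txt} staged={c.txt, e.txt}
After op 16 (git add a.txt): modified={b.txt, c.txt, e.txt} staged={a.txt, c.txt, e.txt}
After op 17 (git add e.txt): modified={b.txt, c.txt} staged={a.txt, c.txt, e.txt}
After op 18 (modify d.txt): modified={b.txt, c.txt, d.txt} staged={a.txt, c.txt, e.txt}
After op 19 (modify e.txt): modified={b.txt, c.txt, d.txt, e.txt} staged={a.txt, c.txt, e.txt}
After op 20 (git reset a.txt): modified={a.txt, b.txt, c.txt, d.txt, e.txt} staged={c.txt, e.txt}
After op 21 (git add e.txt): modified={a.txt, b.txt, c.txt, d.txt} staged={c.txt, e.txt}
After op 22 (modify e.txt): modified={a.txt, b.txt, c.txt, d.txt, e.txt} staged={c.txt, e.txt}
After op 23 (git commit): modified={a.txt, b.txt, c.txt, d.txt, e.txt} staged={none}
After op 24 (git add d.txt): modified={a.txt, b.txt, c.txt, e.txt} staged={d.txt}
After op 25 (modify d.txt): modified={a.txt, b.txt, c.txt, d.txt, e.txt} staged={d.txt}
After op 26 (git reset d.txt): modified={a.txt, b.txt, c.txt, d.txt, e.txt} staged={none}
After op 27 (git add a.txt): modified={b.txt, c.txt, d.txt, e.txt} staged={a.txt}
After op 28 (git add d.txt): modified={b.txt, c.txt, e.txt} staged={a.txt, d.txt}
After op 29 (git add b.txt): modified={c.txt, e.txt} staged={a.txt, b.txt, d.txt}
Final staged set: {a.txt, b.txt, d.txt} -> count=3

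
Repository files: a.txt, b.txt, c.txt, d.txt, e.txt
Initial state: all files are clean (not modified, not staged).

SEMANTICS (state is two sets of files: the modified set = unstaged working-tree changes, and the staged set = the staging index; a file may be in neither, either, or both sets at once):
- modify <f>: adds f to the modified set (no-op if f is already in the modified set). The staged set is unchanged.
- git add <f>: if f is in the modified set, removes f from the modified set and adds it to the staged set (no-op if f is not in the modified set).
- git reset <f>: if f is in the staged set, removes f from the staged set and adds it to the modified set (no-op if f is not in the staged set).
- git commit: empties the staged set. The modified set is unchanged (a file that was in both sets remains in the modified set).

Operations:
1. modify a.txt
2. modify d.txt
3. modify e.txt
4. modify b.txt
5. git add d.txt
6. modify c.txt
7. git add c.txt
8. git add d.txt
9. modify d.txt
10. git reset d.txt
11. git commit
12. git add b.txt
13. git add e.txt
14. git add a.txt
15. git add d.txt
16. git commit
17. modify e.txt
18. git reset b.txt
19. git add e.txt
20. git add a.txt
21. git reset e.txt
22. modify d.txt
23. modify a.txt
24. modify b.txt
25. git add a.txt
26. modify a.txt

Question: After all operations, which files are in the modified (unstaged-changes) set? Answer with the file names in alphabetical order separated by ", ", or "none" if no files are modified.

After op 1 (modify a.txt): modified={a.txt} staged={none}
After op 2 (modify d.txt): modified={a.txt, d.txt} staged={none}
After op 3 (modify e.txt): modified={a.txt, d.txt, e.txt} staged={none}
After op 4 (modify b.txt): modified={a.txt, b.txt, d.txt, e.txt} staged={none}
After op 5 (git add d.txt): modified={a.txt, b.txt, e.txt} staged={d.txt}
After op 6 (modify c.txt): modified={a.txt, b.txt, c.txt, e.txt} staged={d.txt}
After op 7 (git add c.txt): modified={a.txt, b.txt, e.txt} staged={c.txt, d.txt}
After op 8 (git add d.txt): modified={a.txt, b.txt, e.txt} staged={c.txt, d.txt}
After op 9 (modify d.txt): modified={a.txt, b.txt, d.txt, e.txt} staged={c.txt, d.txt}
After op 10 (git reset d.txt): modified={a.txt, b.txt, d.txt, e.txt} staged={c.txt}
After op 11 (git commit): modified={a.txt, b.txt, d.txt, e.txt} staged={none}
After op 12 (git add b.txt): modified={a.txt, d.txt, e.txt} staged={b.txt}
After op 13 (git add e.txt): modified={a.txt, d.txt} staged={b.txt, e.txt}
After op 14 (git add a.txt): modified={d.txt} staged={a.txt, b.txt, e.txt}
After op 15 (git add d.txt): modified={none} staged={a.txt, b.txt, d.txt, e.txt}
After op 16 (git commit): modified={none} staged={none}
After op 17 (modify e.txt): modified={e.txt} staged={none}
After op 18 (git reset b.txt): modified={e.txt} staged={none}
After op 19 (git add e.txt): modified={none} staged={e.txt}
After op 20 (git add a.txt): modified={none} staged={e.txt}
After op 21 (git reset e.txt): modified={e.txt} staged={none}
After op 22 (modify d.txt): modified={d.txt, e.txt} staged={none}
After op 23 (modify a.txt): modified={a.txt, d.txt, e.txt} staged={none}
After op 24 (modify b.txt): modified={a.txt, b.txt, d.txt, e.txt} staged={none}
After op 25 (git add a.txt): modified={b.txt, d.txt, e.txt} staged={a.txt}
After op 26 (modify a.txt): modified={a.txt, b.txt, d.txt, e.txt} staged={a.txt}

Answer: a.txt, b.txt, d.txt, e.txt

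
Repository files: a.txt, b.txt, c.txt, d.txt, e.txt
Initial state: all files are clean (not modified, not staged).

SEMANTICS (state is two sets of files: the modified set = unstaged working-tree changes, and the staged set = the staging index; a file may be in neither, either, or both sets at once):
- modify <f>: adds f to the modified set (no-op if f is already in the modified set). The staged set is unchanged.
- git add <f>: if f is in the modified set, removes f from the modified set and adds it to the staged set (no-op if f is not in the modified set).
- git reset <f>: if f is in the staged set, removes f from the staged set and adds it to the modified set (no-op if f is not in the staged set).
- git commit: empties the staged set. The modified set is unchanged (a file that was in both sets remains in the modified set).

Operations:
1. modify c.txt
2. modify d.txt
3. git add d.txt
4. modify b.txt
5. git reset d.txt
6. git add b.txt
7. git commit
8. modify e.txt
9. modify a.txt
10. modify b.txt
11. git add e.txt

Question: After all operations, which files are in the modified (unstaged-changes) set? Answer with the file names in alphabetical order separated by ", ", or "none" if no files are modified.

After op 1 (modify c.txt): modified={c.txt} staged={none}
After op 2 (modify d.txt): modified={c.txt, d.txt} staged={none}
After op 3 (git add d.txt): modified={c.txt} staged={d.txt}
After op 4 (modify b.txt): modified={b.txt, c.txt} staged={d.txt}
After op 5 (git reset d.txt): modified={b.txt, c.txt, d.txt} staged={none}
After op 6 (git add b.txt): modified={c.txt, d.txt} staged={b.txt}
After op 7 (git commit): modified={c.txt, d.txt} staged={none}
After op 8 (modify e.txt): modified={c.txt, d.txt, e.txt} staged={none}
After op 9 (modify a.txt): modified={a.txt, c.txt, d.txt, e.txt} staged={none}
After op 10 (modify b.txt): modified={a.txt, b.txt, c.txt, d.txt, e.txt} staged={none}
After op 11 (git add e.txt): modified={a.txt, b.txt, c.txt, d.txt} staged={e.txt}

Answer: a.txt, b.txt, c.txt, d.txt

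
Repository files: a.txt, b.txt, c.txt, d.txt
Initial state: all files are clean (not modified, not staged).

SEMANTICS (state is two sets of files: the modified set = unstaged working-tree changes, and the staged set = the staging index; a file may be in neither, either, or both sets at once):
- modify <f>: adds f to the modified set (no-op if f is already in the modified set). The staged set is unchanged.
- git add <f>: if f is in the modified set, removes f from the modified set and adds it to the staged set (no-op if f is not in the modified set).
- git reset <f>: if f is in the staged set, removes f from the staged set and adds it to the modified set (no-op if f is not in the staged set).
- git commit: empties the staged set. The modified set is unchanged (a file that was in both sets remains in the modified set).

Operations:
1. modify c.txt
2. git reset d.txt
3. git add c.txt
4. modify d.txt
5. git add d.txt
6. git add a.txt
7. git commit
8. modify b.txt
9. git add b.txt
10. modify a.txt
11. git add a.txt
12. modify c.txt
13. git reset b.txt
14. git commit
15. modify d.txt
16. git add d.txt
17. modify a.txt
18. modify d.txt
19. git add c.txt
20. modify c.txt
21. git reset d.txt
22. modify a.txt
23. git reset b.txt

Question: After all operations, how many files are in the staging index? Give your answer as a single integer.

After op 1 (modify c.txt): modified={c.txt} staged={none}
After op 2 (git reset d.txt): modified={c.txt} staged={none}
After op 3 (git add c.txt): modified={none} staged={c.txt}
After op 4 (modify d.txt): modified={d.txt} staged={c.txt}
After op 5 (git add d.txt): modified={none} staged={c.txt, d.txt}
After op 6 (git add a.txt): modified={none} staged={c.txt, d.txt}
After op 7 (git commit): modified={none} staged={none}
After op 8 (modify b.txt): modified={b.txt} staged={none}
After op 9 (git add b.txt): modified={none} staged={b.txt}
After op 10 (modify a.txt): modified={a.txt} staged={b.txt}
After op 11 (git add a.txt): modified={none} staged={a.txt, b.txt}
After op 12 (modify c.txt): modified={c.txt} staged={a.txt, b.txt}
After op 13 (git reset b.txt): modified={b.txt, c.txt} staged={a.txt}
After op 14 (git commit): modified={b.txt, c.txt} staged={none}
After op 15 (modify d.txt): modified={b.txt, c.txt, d.txt} staged={none}
After op 16 (git add d.txt): modified={b.txt, c.txt} staged={d.txt}
After op 17 (modify a.txt): modified={a.txt, b.txt, c.txt} staged={d.txt}
After op 18 (modify d.txt): modified={a.txt, b.txt, c.txt, d.txt} staged={d.txt}
After op 19 (git add c.txt): modified={a.txt, b.txt, d.txt} staged={c.txt, d.txt}
After op 20 (modify c.txt): modified={a.txt, b.txt, c.txt, d.txt} staged={c.txt, d.txt}
After op 21 (git reset d.txt): modified={a.txt, b.txt, c.txt, d.txt} staged={c.txt}
After op 22 (modify a.txt): modified={a.txt, b.txt, c.txt, d.txt} staged={c.txt}
After op 23 (git reset b.txt): modified={a.txt, b.txt, c.txt, d.txt} staged={c.txt}
Final staged set: {c.txt} -> count=1

Answer: 1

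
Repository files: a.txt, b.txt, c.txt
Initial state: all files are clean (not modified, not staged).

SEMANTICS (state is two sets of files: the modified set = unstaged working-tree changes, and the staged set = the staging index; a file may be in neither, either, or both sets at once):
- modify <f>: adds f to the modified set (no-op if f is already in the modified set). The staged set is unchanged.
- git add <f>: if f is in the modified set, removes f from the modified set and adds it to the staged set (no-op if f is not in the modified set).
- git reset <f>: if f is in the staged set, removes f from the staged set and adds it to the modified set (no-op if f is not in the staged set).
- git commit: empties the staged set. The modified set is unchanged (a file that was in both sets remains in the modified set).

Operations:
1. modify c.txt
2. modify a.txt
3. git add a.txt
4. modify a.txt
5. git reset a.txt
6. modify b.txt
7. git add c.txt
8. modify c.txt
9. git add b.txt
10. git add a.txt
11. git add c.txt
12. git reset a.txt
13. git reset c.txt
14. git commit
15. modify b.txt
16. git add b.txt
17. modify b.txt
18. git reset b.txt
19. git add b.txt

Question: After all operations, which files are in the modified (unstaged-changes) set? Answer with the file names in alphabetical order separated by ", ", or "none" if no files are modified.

Answer: a.txt, c.txt

Derivation:
After op 1 (modify c.txt): modified={c.txt} staged={none}
After op 2 (modify a.txt): modified={a.txt, c.txt} staged={none}
After op 3 (git add a.txt): modified={c.txt} staged={a.txt}
After op 4 (modify a.txt): modified={a.txt, c.txt} staged={a.txt}
After op 5 (git reset a.txt): modified={a.txt, c.txt} staged={none}
After op 6 (modify b.txt): modified={a.txt, b.txt, c.txt} staged={none}
After op 7 (git add c.txt): modified={a.txt, b.txt} staged={c.txt}
After op 8 (modify c.txt): modified={a.txt, b.txt, c.txt} staged={c.txt}
After op 9 (git add b.txt): modified={a.txt, c.txt} staged={b.txt, c.txt}
After op 10 (git add a.txt): modified={c.txt} staged={a.txt, b.txt, c.txt}
After op 11 (git add c.txt): modified={none} staged={a.txt, b.txt, c.txt}
After op 12 (git reset a.txt): modified={a.txt} staged={b.txt, c.txt}
After op 13 (git reset c.txt): modified={a.txt, c.txt} staged={b.txt}
After op 14 (git commit): modified={a.txt, c.txt} staged={none}
After op 15 (modify b.txt): modified={a.txt, b.txt, c.txt} staged={none}
After op 16 (git add b.txt): modified={a.txt, c.txt} staged={b.txt}
After op 17 (modify b.txt): modified={a.txt, b.txt, c.txt} staged={b.txt}
After op 18 (git reset b.txt): modified={a.txt, b.txt, c.txt} staged={none}
After op 19 (git add b.txt): modified={a.txt, c.txt} staged={b.txt}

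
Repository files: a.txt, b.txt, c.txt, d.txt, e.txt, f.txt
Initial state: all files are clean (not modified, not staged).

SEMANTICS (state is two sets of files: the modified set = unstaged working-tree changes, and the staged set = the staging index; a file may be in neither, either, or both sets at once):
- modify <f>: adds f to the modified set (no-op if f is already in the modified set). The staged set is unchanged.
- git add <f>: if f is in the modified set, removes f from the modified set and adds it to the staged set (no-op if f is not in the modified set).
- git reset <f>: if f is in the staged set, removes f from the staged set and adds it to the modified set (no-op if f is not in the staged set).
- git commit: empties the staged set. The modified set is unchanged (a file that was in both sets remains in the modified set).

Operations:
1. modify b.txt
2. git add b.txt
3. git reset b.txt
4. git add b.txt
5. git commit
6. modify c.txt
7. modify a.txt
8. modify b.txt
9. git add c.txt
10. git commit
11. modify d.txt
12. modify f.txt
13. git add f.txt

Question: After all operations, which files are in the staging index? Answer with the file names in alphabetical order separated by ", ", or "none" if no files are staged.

Answer: f.txt

Derivation:
After op 1 (modify b.txt): modified={b.txt} staged={none}
After op 2 (git add b.txt): modified={none} staged={b.txt}
After op 3 (git reset b.txt): modified={b.txt} staged={none}
After op 4 (git add b.txt): modified={none} staged={b.txt}
After op 5 (git commit): modified={none} staged={none}
After op 6 (modify c.txt): modified={c.txt} staged={none}
After op 7 (modify a.txt): modified={a.txt, c.txt} staged={none}
After op 8 (modify b.txt): modified={a.txt, b.txt, c.txt} staged={none}
After op 9 (git add c.txt): modified={a.txt, b.txt} staged={c.txt}
After op 10 (git commit): modified={a.txt, b.txt} staged={none}
After op 11 (modify d.txt): modified={a.txt, b.txt, d.txt} staged={none}
After op 12 (modify f.txt): modified={a.txt, b.txt, d.txt, f.txt} staged={none}
After op 13 (git add f.txt): modified={a.txt, b.txt, d.txt} staged={f.txt}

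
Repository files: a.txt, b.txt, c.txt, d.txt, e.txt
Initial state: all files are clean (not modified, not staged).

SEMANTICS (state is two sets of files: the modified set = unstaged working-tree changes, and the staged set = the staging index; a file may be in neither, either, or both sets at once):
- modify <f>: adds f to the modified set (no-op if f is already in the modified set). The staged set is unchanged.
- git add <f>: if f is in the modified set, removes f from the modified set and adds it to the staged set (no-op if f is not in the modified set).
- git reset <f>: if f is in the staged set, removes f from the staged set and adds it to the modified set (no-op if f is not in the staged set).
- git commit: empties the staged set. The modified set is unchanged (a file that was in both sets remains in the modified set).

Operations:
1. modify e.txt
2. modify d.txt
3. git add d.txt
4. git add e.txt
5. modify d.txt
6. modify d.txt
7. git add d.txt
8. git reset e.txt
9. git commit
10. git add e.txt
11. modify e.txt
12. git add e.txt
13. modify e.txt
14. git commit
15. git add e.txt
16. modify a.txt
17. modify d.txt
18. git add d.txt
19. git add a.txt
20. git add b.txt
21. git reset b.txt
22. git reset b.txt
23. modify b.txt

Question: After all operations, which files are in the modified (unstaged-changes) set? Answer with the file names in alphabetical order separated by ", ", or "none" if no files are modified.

Answer: b.txt

Derivation:
After op 1 (modify e.txt): modified={e.txt} staged={none}
After op 2 (modify d.txt): modified={d.txt, e.txt} staged={none}
After op 3 (git add d.txt): modified={e.txt} staged={d.txt}
After op 4 (git add e.txt): modified={none} staged={d.txt, e.txt}
After op 5 (modify d.txt): modified={d.txt} staged={d.txt, e.txt}
After op 6 (modify d.txt): modified={d.txt} staged={d.txt, e.txt}
After op 7 (git add d.txt): modified={none} staged={d.txt, e.txt}
After op 8 (git reset e.txt): modified={e.txt} staged={d.txt}
After op 9 (git commit): modified={e.txt} staged={none}
After op 10 (git add e.txt): modified={none} staged={e.txt}
After op 11 (modify e.txt): modified={e.txt} staged={e.txt}
After op 12 (git add e.txt): modified={none} staged={e.txt}
After op 13 (modify e.txt): modified={e.txt} staged={e.txt}
After op 14 (git commit): modified={e.txt} staged={none}
After op 15 (git add e.txt): modified={none} staged={e.txt}
After op 16 (modify a.txt): modified={a.txt} staged={e.txt}
After op 17 (modify d.txt): modified={a.txt, d.txt} staged={e.txt}
After op 18 (git add d.txt): modified={a.txt} staged={d.txt, e.txt}
After op 19 (git add a.txt): modified={none} staged={a.txt, d.txt, e.txt}
After op 20 (git add b.txt): modified={none} staged={a.txt, d.txt, e.txt}
After op 21 (git reset b.txt): modified={none} staged={a.txt, d.txt, e.txt}
After op 22 (git reset b.txt): modified={none} staged={a.txt, d.txt, e.txt}
After op 23 (modify b.txt): modified={b.txt} staged={a.txt, d.txt, e.txt}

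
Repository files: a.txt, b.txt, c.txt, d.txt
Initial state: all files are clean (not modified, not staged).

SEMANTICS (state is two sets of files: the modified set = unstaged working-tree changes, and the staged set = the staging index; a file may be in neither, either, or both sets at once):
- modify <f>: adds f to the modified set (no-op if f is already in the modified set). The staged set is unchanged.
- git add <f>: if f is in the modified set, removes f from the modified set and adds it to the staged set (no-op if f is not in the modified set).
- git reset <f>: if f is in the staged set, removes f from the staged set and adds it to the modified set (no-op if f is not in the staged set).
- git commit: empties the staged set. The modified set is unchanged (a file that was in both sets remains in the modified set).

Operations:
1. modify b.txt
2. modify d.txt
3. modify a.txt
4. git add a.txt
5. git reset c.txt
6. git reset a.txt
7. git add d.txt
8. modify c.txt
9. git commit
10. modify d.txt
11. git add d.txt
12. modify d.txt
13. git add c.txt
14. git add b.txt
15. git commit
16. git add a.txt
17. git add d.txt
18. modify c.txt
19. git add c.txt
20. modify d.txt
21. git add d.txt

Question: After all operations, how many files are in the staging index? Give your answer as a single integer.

After op 1 (modify b.txt): modified={b.txt} staged={none}
After op 2 (modify d.txt): modified={b.txt, d.txt} staged={none}
After op 3 (modify a.txt): modified={a.txt, b.txt, d.txt} staged={none}
After op 4 (git add a.txt): modified={b.txt, d.txt} staged={a.txt}
After op 5 (git reset c.txt): modified={b.txt, d.txt} staged={a.txt}
After op 6 (git reset a.txt): modified={a.txt, b.txt, d.txt} staged={none}
After op 7 (git add d.txt): modified={a.txt, b.txt} staged={d.txt}
After op 8 (modify c.txt): modified={a.txt, b.txt, c.txt} staged={d.txt}
After op 9 (git commit): modified={a.txt, b.txt, c.txt} staged={none}
After op 10 (modify d.txt): modified={a.txt, b.txt, c.txt, d.txt} staged={none}
After op 11 (git add d.txt): modified={a.txt, b.txt, c.txt} staged={d.txt}
After op 12 (modify d.txt): modified={a.txt, b.txt, c.txt, d.txt} staged={d.txt}
After op 13 (git add c.txt): modified={a.txt, b.txt, d.txt} staged={c.txt, d.txt}
After op 14 (git add b.txt): modified={a.txt, d.txt} staged={b.txt, c.txt, d.txt}
After op 15 (git commit): modified={a.txt, d.txt} staged={none}
After op 16 (git add a.txt): modified={d.txt} staged={a.txt}
After op 17 (git add d.txt): modified={none} staged={a.txt, d.txt}
After op 18 (modify c.txt): modified={c.txt} staged={a.txt, d.txt}
After op 19 (git add c.txt): modified={none} staged={a.txt, c.txt, d.txt}
After op 20 (modify d.txt): modified={d.txt} staged={a.txt, c.txt, d.txt}
After op 21 (git add d.txt): modified={none} staged={a.txt, c.txt, d.txt}
Final staged set: {a.txt, c.txt, d.txt} -> count=3

Answer: 3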